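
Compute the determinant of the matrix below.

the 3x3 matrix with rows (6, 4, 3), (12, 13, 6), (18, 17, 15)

Forward elimination:
R2 <- R2 - (2)*R1:  [ 0  5  0 ]
R3 <- R3 - (3)*R1:  [ 0  5  6 ]
R3 <- R3 - (1)*R2:  [ 0  0  6 ]
Upper-triangular form:
[ 6  4  3 ]
[ 0  5  0 ]
[ 0  0  6 ]
det(A) = (-1)^0 * (6) * (5) * (6) = 180  (0 row swaps -> sign +1)

det(A) = 180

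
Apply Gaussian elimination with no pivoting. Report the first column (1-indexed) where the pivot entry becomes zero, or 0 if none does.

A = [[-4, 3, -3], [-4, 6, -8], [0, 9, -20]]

Naive forward elimination:
R2 <- R2 - (1)*R1:  [  0   3  -5 ]
R3 <- R3 - (3)*R2:  [  0   0  -5 ]
All pivots nonzero; naive elimination completes without hitting a zero pivot.

first zero-pivot column = 0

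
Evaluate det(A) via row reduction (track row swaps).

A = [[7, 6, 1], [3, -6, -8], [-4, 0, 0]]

Forward elimination:
R2 <- R2 - (3/7)*R1:  [     0  -60/7  -59/7 ]
R3 <- R3 - (-4/7)*R1:  [    0  24/7   4/7 ]
R3 <- R3 - (-2/5)*R2:  [     0      0  -14/5 ]
Upper-triangular form:
[ 7      6      1 ]
[ 0  -60/7  -59/7 ]
[ 0      0  -14/5 ]
det(A) = (-1)^0 * (7) * (-60/7) * (-14/5) = 168  (0 row swaps -> sign +1)

det(A) = 168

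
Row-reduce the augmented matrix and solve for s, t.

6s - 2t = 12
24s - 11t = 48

Forward elimination on [A|b]:
R2 <- R2 - (4)*R1:  [  0  -3   0 ]
Row echelon form:
[ 6  -2  |  12 ]
[ 0  -3  |   0 ]
Back-substitution:
t = (0) / -3 = 0
s = (12 - (-2)*(0)) / 6 = 2

(2, 0)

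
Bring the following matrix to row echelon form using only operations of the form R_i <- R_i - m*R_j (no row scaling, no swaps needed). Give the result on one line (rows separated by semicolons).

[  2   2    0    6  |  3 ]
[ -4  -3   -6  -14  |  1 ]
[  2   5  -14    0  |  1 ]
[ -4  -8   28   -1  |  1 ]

REF = [2 2 0 6 3; 0 1 -6 -2 7; 0 0 4 0 -23; 0 0 0 3 58]

Forward elimination:
R2 <- R2 - (-2)*R1:  [  0   1  -6  -2   7 ]
R3 <- R3 - (1)*R1:  [   0    3  -14   -6   -2 ]
R4 <- R4 - (-2)*R1:  [  0  -4  28  11   7 ]
R3 <- R3 - (3)*R2:  [   0    0    4    0  -23 ]
R4 <- R4 - (-4)*R2:  [  0   0   4   3  35 ]
R4 <- R4 - (1)*R3:  [  0   0   0   3  58 ]
Row echelon form:
[ 2  2   0   6  |    3 ]
[ 0  1  -6  -2  |    7 ]
[ 0  0   4   0  |  -23 ]
[ 0  0   0   3  |   58 ]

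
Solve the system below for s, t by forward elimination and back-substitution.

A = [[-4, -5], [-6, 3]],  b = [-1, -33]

(4, -3)

Forward elimination on [A|b]:
R2 <- R2 - (3/2)*R1:  [     0   21/2  -63/2 ]
Row echelon form:
[ -4    -5  |     -1 ]
[  0  21/2  |  -63/2 ]
Back-substitution:
t = (-63/2) / (21/2) = -3
s = (-1 - (-5)*(-3)) / -4 = 4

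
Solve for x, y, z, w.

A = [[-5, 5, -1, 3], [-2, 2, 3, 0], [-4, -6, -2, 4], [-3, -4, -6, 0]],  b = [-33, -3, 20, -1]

Forward elimination on [A|b]:
R2 <- R2 - (2/5)*R1:  [    0     0  17/5  -6/5  51/5 ]
R3 <- R3 - (4/5)*R1:  [     0    -10   -6/5    8/5  232/5 ]
R4 <- R4 - (3/5)*R1:  [     0     -7  -27/5   -9/5   94/5 ]
R2 <-> R3   (pivot in column 2 was zero)
[ -5    5     -1     3    -33 ]
[  0  -10   -6/5   8/5  232/5 ]
[  0    0   17/5  -6/5   51/5 ]
[  0   -7  -27/5  -9/5   94/5 ]
R4 <- R4 - (7/10)*R2:  [       0        0  -114/25   -73/25  -342/25 ]
R4 <- R4 - (-114/85)*R3:  [      0       0       0  -77/17       0 ]
Row echelon form:
[ -5    5    -1       3  |    -33 ]
[  0  -10  -6/5     8/5  |  232/5 ]
[  0    0  17/5    -6/5  |   51/5 ]
[  0    0     0  -77/17  |      0 ]
Back-substitution:
w = (0) / (-77/17) = 0
z = (51/5 - (-6/5)*(0)) / (17/5) = 3
y = (232/5 - (-6/5)*(3) - (8/5)*(0)) / -10 = -5
x = (-33 - (5)*(-5) - (-1)*(3) - (3)*(0)) / -5 = 1

(1, -5, 3, 0)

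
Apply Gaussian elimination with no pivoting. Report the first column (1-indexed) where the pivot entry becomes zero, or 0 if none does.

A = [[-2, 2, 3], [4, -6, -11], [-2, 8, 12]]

first zero-pivot column = 0

Naive forward elimination:
R2 <- R2 - (-2)*R1:  [  0  -2  -5 ]
R3 <- R3 - (1)*R1:  [ 0  6  9 ]
R3 <- R3 - (-3)*R2:  [  0   0  -6 ]
All pivots nonzero; naive elimination completes without hitting a zero pivot.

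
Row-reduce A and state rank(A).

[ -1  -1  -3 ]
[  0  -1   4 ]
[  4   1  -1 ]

Row reduction:
R3 <- R3 - (-4)*R1:  [   0   -3  -13 ]
R3 <- R3 - (3)*R2:  [   0    0  -25 ]
Row echelon form:
[ -1  -1   -3 ]
[  0  -1    4 ]
[  0   0  -25 ]
Nonzero rows / pivot columns: 3

rank(A) = 3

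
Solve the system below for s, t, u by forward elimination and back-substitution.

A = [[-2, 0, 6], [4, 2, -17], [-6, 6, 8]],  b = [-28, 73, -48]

(5, 1, -3)

Forward elimination on [A|b]:
R2 <- R2 - (-2)*R1:  [  0   2  -5  17 ]
R3 <- R3 - (3)*R1:  [   0    6  -10   36 ]
R3 <- R3 - (3)*R2:  [   0    0    5  -15 ]
Row echelon form:
[ -2  0   6  |  -28 ]
[  0  2  -5  |   17 ]
[  0  0   5  |  -15 ]
Back-substitution:
u = (-15) / 5 = -3
t = (17 - (-5)*(-3)) / 2 = 1
s = (-28 - (6)*(-3)) / -2 = 5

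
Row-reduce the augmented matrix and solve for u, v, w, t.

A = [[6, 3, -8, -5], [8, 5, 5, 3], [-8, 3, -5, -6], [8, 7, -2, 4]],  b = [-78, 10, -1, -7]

Forward elimination on [A|b]:
R2 <- R2 - (4/3)*R1:  [    0     1  47/3  29/3   114 ]
R3 <- R3 - (-4/3)*R1:  [     0      7  -47/3  -38/3   -105 ]
R4 <- R4 - (4/3)*R1:  [    0     3  26/3  32/3    97 ]
R3 <- R3 - (7)*R2:  [      0       0  -376/3  -241/3    -903 ]
R4 <- R4 - (3)*R2:  [      0       0  -115/3   -55/3    -245 ]
R4 <- R4 - (115/376)*R3:  [         0          0          0   2345/376  11725/376 ]
Row echelon form:
[ 6  3      -8        -5  |        -78 ]
[ 0  1    47/3      29/3  |        114 ]
[ 0  0  -376/3    -241/3  |       -903 ]
[ 0  0       0  2345/376  |  11725/376 ]
Back-substitution:
t = (11725/376) / (2345/376) = 5
w = (-903 - (-241/3)*(5)) / (-376/3) = 4
v = (114 - (47/3)*(4) - (29/3)*(5)) / 1 = 3
u = (-78 - (3)*(3) - (-8)*(4) - (-5)*(5)) / 6 = -5

(-5, 3, 4, 5)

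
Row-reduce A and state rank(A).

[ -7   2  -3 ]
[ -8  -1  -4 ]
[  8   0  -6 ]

rank(A) = 3

Row reduction:
R2 <- R2 - (8/7)*R1:  [     0  -23/7   -4/7 ]
R3 <- R3 - (-8/7)*R1:  [     0   16/7  -66/7 ]
R3 <- R3 - (-16/23)*R2:  [       0        0  -226/23 ]
Row echelon form:
[ -7      2       -3 ]
[  0  -23/7     -4/7 ]
[  0      0  -226/23 ]
Nonzero rows / pivot columns: 3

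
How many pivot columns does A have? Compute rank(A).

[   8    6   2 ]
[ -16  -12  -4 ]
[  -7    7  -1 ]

rank(A) = 2

Row reduction:
R2 <- R2 - (-2)*R1:  [ 0  0  0 ]
R3 <- R3 - (-7/8)*R1:  [    0  49/4   3/4 ]
R2 <-> R3   (pivot in column 2 was zero)
[ 8     6    2 ]
[ 0  49/4  3/4 ]
[ 0     0    0 ]
Row echelon form:
[ 8     6    2 ]
[ 0  49/4  3/4 ]
[ 0     0    0 ]
Nonzero rows / pivot columns: 2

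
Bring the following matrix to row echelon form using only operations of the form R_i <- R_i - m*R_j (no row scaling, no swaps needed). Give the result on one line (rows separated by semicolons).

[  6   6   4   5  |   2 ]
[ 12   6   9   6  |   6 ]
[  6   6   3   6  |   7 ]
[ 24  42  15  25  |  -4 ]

REF = [6 6 4 5 2; 0 -6 1 -4 2; 0 0 -1 1 5; 0 0 0 -5 4]

Forward elimination:
R2 <- R2 - (2)*R1:  [  0  -6   1  -4   2 ]
R3 <- R3 - (1)*R1:  [  0   0  -1   1   5 ]
R4 <- R4 - (4)*R1:  [   0   18   -1    5  -12 ]
R4 <- R4 - (-3)*R2:  [  0   0   2  -7  -6 ]
R4 <- R4 - (-2)*R3:  [  0   0   0  -5   4 ]
Row echelon form:
[ 6   6   4   5  |  2 ]
[ 0  -6   1  -4  |  2 ]
[ 0   0  -1   1  |  5 ]
[ 0   0   0  -5  |  4 ]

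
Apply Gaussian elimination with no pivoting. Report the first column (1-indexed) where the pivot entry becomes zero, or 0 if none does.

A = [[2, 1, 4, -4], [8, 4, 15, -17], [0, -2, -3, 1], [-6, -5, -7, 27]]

first zero-pivot column = 2

Naive forward elimination:
R2 <- R2 - (4)*R1:  [  0   0  -1  -1 ]
R4 <- R4 - (-3)*R1:  [  0  -2   5  15 ]
Matrix at this point:
[ 2   1   4  -4 ]
[ 0   0  -1  -1 ]
[ 0  -2  -3   1 ]
[ 0  -2   5  15 ]
Pivot entry (2,2) is zero but row 3 has -2 in column 2 -> naive elimination stops; a row interchange (e.g. R2 <-> R3) would be required here.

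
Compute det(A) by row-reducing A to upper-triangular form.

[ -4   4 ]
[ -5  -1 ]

Forward elimination:
R2 <- R2 - (5/4)*R1:  [  0  -6 ]
Upper-triangular form:
[ -4   4 ]
[  0  -6 ]
det(A) = (-1)^0 * (-4) * (-6) = 24  (0 row swaps -> sign +1)

det(A) = 24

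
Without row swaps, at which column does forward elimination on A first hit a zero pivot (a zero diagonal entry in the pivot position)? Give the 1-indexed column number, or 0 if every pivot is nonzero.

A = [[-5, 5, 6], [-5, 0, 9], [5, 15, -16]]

Naive forward elimination:
R2 <- R2 - (1)*R1:  [  0  -5   3 ]
R3 <- R3 - (-1)*R1:  [   0   20  -10 ]
R3 <- R3 - (-4)*R2:  [ 0  0  2 ]
All pivots nonzero; naive elimination completes without hitting a zero pivot.

first zero-pivot column = 0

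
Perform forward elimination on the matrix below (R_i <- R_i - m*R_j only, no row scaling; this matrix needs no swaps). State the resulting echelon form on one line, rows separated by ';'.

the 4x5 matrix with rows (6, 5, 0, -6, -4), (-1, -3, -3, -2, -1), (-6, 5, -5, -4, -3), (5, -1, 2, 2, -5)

REF = [6 5 0 -6 -4; 0 -13/6 -3 -3 -5/3; 0 0 -245/13 -310/13 -191/13; 0 0 0 18/7 -169/35]

Forward elimination:
R2 <- R2 - (-1/6)*R1:  [     0  -13/6     -3     -3   -5/3 ]
R3 <- R3 - (-1)*R1:  [   0   10   -5  -10   -7 ]
R4 <- R4 - (5/6)*R1:  [     0  -31/6      2      7   -5/3 ]
R3 <- R3 - (-60/13)*R2:  [       0        0  -245/13  -310/13  -191/13 ]
R4 <- R4 - (31/13)*R2:  [      0       0  119/13  184/13   30/13 ]
R4 <- R4 - (-17/35)*R3:  [       0        0        0     18/7  -169/35 ]
Row echelon form:
[ 6      5        0       -6       -4 ]
[ 0  -13/6       -3       -3     -5/3 ]
[ 0      0  -245/13  -310/13  -191/13 ]
[ 0      0        0     18/7  -169/35 ]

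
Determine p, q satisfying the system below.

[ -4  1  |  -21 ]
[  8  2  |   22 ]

Forward elimination on [A|b]:
R2 <- R2 - (-2)*R1:  [   0    4  -20 ]
Row echelon form:
[ -4  1  |  -21 ]
[  0  4  |  -20 ]
Back-substitution:
q = (-20) / 4 = -5
p = (-21 - (1)*(-5)) / -4 = 4

(4, -5)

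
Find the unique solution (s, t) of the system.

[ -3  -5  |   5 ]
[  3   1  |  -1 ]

(0, -1)

Forward elimination on [A|b]:
R2 <- R2 - (-1)*R1:  [  0  -4   4 ]
Row echelon form:
[ -3  -5  |  5 ]
[  0  -4  |  4 ]
Back-substitution:
t = (4) / -4 = -1
s = (5 - (-5)*(-1)) / -3 = 0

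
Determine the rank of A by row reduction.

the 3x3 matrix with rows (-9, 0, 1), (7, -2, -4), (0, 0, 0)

Row reduction:
R2 <- R2 - (-7/9)*R1:  [     0     -2  -29/9 ]
Row echelon form:
[ -9   0      1 ]
[  0  -2  -29/9 ]
[  0   0      0 ]
Nonzero rows / pivot columns: 2

rank(A) = 2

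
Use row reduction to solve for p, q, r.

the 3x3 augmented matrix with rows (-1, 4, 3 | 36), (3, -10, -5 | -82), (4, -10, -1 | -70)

(-4, 5, 4)

Forward elimination on [A|b]:
R2 <- R2 - (-3)*R1:  [  0   2   4  26 ]
R3 <- R3 - (-4)*R1:  [  0   6  11  74 ]
R3 <- R3 - (3)*R2:  [  0   0  -1  -4 ]
Row echelon form:
[ -1  4   3  |  36 ]
[  0  2   4  |  26 ]
[  0  0  -1  |  -4 ]
Back-substitution:
r = (-4) / -1 = 4
q = (26 - (4)*(4)) / 2 = 5
p = (36 - (4)*(5) - (3)*(4)) / -1 = -4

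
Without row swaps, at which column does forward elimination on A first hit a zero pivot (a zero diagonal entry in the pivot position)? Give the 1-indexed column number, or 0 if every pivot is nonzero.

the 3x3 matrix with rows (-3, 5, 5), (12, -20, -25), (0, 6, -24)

Naive forward elimination:
R2 <- R2 - (-4)*R1:  [  0   0  -5 ]
Matrix at this point:
[ -3  5    5 ]
[  0  0   -5 ]
[  0  6  -24 ]
Pivot entry (2,2) is zero but row 3 has 6 in column 2 -> naive elimination stops; a row interchange (e.g. R2 <-> R3) would be required here.

first zero-pivot column = 2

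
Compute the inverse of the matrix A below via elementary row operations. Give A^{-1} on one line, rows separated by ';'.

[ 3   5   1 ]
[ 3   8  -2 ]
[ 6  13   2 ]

inverse = [14/9 1/9 -2/3; -2/3 0 1/3; -1/3 -1/3 1/3]

Gauss-Jordan on [A | I]:
R1 <- (1/3)*R1:  [   1  5/3  1/3  |  1/3    0    0 ]
R2 <- R2 - (3)*R1:  [  0   3  -3  |  -1   1   0 ]
R3 <- R3 - (6)*R1:  [  0   3   0  |  -2   0   1 ]
R2 <- (1/3)*R2:  [    0     1    -1  |  -1/3   1/3     0 ]
R1 <- R1 - (5/3)*R2:  [    1     0     2  |   8/9  -5/9     0 ]
R3 <- R3 - (3)*R2:  [  0   0   3  |  -1  -1   1 ]
R3 <- (1/3)*R3:  [    0     0     1  |  -1/3  -1/3   1/3 ]
R1 <- R1 - (2)*R3:  [    1     0     0  |  14/9   1/9  -2/3 ]
R2 <- R2 - (-1)*R3:  [    0     1     0  |  -2/3     0   1/3 ]
Right block of [I | A^{-1}] is the inverse:
[ 14/9   1/9  -2/3 ]
[ -2/3     0   1/3 ]
[ -1/3  -1/3   1/3 ]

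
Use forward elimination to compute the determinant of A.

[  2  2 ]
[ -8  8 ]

Forward elimination:
R2 <- R2 - (-4)*R1:  [  0  16 ]
Upper-triangular form:
[ 2   2 ]
[ 0  16 ]
det(A) = (-1)^0 * (2) * (16) = 32  (0 row swaps -> sign +1)

det(A) = 32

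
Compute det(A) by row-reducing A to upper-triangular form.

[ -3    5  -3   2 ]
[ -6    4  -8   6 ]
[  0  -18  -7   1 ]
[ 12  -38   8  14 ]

det(A) = -108

Forward elimination:
R2 <- R2 - (2)*R1:  [  0  -6  -2   2 ]
R4 <- R4 - (-4)*R1:  [   0  -18   -4   22 ]
R3 <- R3 - (3)*R2:  [  0   0  -1  -5 ]
R4 <- R4 - (3)*R2:  [  0   0   2  16 ]
R4 <- R4 - (-2)*R3:  [ 0  0  0  6 ]
Upper-triangular form:
[ -3   5  -3   2 ]
[  0  -6  -2   2 ]
[  0   0  -1  -5 ]
[  0   0   0   6 ]
det(A) = (-1)^0 * (-3) * (-6) * (-1) * (6) = -108  (0 row swaps -> sign +1)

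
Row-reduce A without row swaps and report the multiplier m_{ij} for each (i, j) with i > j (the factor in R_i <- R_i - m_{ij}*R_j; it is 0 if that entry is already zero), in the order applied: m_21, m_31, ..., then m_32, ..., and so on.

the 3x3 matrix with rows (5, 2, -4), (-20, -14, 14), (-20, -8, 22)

multipliers: -4, -4, 0

Forward elimination:
R2 <- R2 - (-4)*R1:  [  0  -6  -2 ]
R3 <- R3 - (-4)*R1:  [ 0  0  6 ]
R3: entry in column 2 is already 0 -> m_{32} = 0 (no row operation needed)
Multipliers (in order of application): m_{21} = -4, m_{31} = -4, m_{32} = 0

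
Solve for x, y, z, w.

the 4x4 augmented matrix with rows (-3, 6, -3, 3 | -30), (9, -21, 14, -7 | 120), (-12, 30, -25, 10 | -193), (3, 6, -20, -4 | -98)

(4, -1, 5, 1)

Forward elimination on [A|b]:
R2 <- R2 - (-3)*R1:  [  0  -3   5   2  30 ]
R3 <- R3 - (4)*R1:  [   0    6  -13   -2  -73 ]
R4 <- R4 - (-1)*R1:  [    0    12   -23    -1  -128 ]
R3 <- R3 - (-2)*R2:  [   0    0   -3    2  -13 ]
R4 <- R4 - (-4)*R2:  [  0   0  -3   7  -8 ]
R4 <- R4 - (1)*R3:  [ 0  0  0  5  5 ]
Row echelon form:
[ -3   6  -3  3  |  -30 ]
[  0  -3   5  2  |   30 ]
[  0   0  -3  2  |  -13 ]
[  0   0   0  5  |    5 ]
Back-substitution:
w = (5) / 5 = 1
z = (-13 - (2)*(1)) / -3 = 5
y = (30 - (5)*(5) - (2)*(1)) / -3 = -1
x = (-30 - (6)*(-1) - (-3)*(5) - (3)*(1)) / -3 = 4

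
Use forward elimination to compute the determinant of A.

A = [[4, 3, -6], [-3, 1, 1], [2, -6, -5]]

det(A) = -131

Forward elimination:
R2 <- R2 - (-3/4)*R1:  [    0  13/4  -7/2 ]
R3 <- R3 - (1/2)*R1:  [     0  -15/2     -2 ]
R3 <- R3 - (-30/13)*R2:  [       0        0  -131/13 ]
Upper-triangular form:
[ 4     3       -6 ]
[ 0  13/4     -7/2 ]
[ 0     0  -131/13 ]
det(A) = (-1)^0 * (4) * (13/4) * (-131/13) = -131  (0 row swaps -> sign +1)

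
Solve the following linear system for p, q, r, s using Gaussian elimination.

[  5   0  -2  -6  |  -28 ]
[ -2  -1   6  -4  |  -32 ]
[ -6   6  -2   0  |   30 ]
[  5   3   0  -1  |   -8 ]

Forward elimination on [A|b]:
R2 <- R2 - (-2/5)*R1:  [      0      -1    26/5   -32/5  -216/5 ]
R3 <- R3 - (-6/5)*R1:  [     0      6  -22/5  -36/5  -18/5 ]
R4 <- R4 - (1)*R1:  [  0   3   2   5  20 ]
R3 <- R3 - (-6)*R2:  [       0        0    134/5   -228/5  -1314/5 ]
R4 <- R4 - (-3)*R2:  [      0       0    88/5   -71/5  -548/5 ]
R4 <- R4 - (44/67)*R3:  [       0        0        0  1055/67  4220/67 ]
Row echelon form:
[ 5   0     -2       -6  |      -28 ]
[ 0  -1   26/5    -32/5  |   -216/5 ]
[ 0   0  134/5   -228/5  |  -1314/5 ]
[ 0   0      0  1055/67  |  4220/67 ]
Back-substitution:
s = (4220/67) / (1055/67) = 4
r = (-1314/5 - (-228/5)*(4)) / (134/5) = -3
q = (-216/5 - (26/5)*(-3) - (-32/5)*(4)) / -1 = 2
p = (-28 - (-2)*(-3) - (-6)*(4)) / 5 = -2

(-2, 2, -3, 4)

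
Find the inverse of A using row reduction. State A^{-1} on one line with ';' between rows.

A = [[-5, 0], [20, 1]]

Gauss-Jordan on [A | I]:
R1 <- (1/-5)*R1:  [    1     0  |  -1/5     0 ]
R2 <- R2 - (20)*R1:  [ 0  1  |  4  1 ]
Right block of [I | A^{-1}] is the inverse:
[ -1/5  0 ]
[    4  1 ]

inverse = [-1/5 0; 4 1]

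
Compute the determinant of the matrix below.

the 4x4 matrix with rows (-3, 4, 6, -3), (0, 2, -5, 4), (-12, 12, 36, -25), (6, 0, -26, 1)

Forward elimination:
R3 <- R3 - (4)*R1:  [   0   -4   12  -13 ]
R4 <- R4 - (-2)*R1:  [   0    8  -14   -5 ]
R3 <- R3 - (-2)*R2:  [  0   0   2  -5 ]
R4 <- R4 - (4)*R2:  [   0    0    6  -21 ]
R4 <- R4 - (3)*R3:  [  0   0   0  -6 ]
Upper-triangular form:
[ -3  4   6  -3 ]
[  0  2  -5   4 ]
[  0  0   2  -5 ]
[  0  0   0  -6 ]
det(A) = (-1)^0 * (-3) * (2) * (2) * (-6) = 72  (0 row swaps -> sign +1)

det(A) = 72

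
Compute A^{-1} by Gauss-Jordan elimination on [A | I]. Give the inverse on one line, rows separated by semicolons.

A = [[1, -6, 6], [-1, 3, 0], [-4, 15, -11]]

Gauss-Jordan on [A | I]:
R2 <- R2 - (-1)*R1:  [  0  -3   6  |   1   1   0 ]
R3 <- R3 - (-4)*R1:  [  0  -9  13  |   4   0   1 ]
R2 <- (1/-3)*R2:  [    0     1    -2  |  -1/3  -1/3     0 ]
R1 <- R1 - (-6)*R2:  [  1   0  -6  |  -1  -2   0 ]
R3 <- R3 - (-9)*R2:  [  0   0  -5  |   1  -3   1 ]
R3 <- (1/-5)*R3:  [    0     0     1  |  -1/5   3/5  -1/5 ]
R1 <- R1 - (-6)*R3:  [     1      0      0  |  -11/5    8/5   -6/5 ]
R2 <- R2 - (-2)*R3:  [      0       1       0  |  -11/15   13/15    -2/5 ]
Right block of [I | A^{-1}] is the inverse:
[  -11/5    8/5  -6/5 ]
[ -11/15  13/15  -2/5 ]
[   -1/5    3/5  -1/5 ]

inverse = [-11/5 8/5 -6/5; -11/15 13/15 -2/5; -1/5 3/5 -1/5]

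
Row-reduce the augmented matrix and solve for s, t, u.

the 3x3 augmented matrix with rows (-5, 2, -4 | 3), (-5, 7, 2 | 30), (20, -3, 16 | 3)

(-1, 3, 2)

Forward elimination on [A|b]:
R2 <- R2 - (1)*R1:  [  0   5   6  27 ]
R3 <- R3 - (-4)*R1:  [  0   5   0  15 ]
R3 <- R3 - (1)*R2:  [   0    0   -6  -12 ]
Row echelon form:
[ -5  2  -4  |    3 ]
[  0  5   6  |   27 ]
[  0  0  -6  |  -12 ]
Back-substitution:
u = (-12) / -6 = 2
t = (27 - (6)*(2)) / 5 = 3
s = (3 - (2)*(3) - (-4)*(2)) / -5 = -1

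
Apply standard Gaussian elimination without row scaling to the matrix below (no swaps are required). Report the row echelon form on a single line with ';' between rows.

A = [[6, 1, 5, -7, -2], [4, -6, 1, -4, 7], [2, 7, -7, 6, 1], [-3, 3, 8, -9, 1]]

Forward elimination:
R2 <- R2 - (2/3)*R1:  [     0  -20/3   -7/3    2/3   25/3 ]
R3 <- R3 - (1/3)*R1:  [     0   20/3  -26/3   25/3    5/3 ]
R4 <- R4 - (-1/2)*R1:  [     0    7/2   21/2  -25/2      0 ]
R3 <- R3 - (-1)*R2:  [   0    0  -11    9   10 ]
R4 <- R4 - (-21/40)*R2:  [       0        0   371/40  -243/20     35/8 ]
R4 <- R4 - (-371/440)*R3:  [         0          0          0  -2007/440    1127/88 ]
Row echelon form:
[ 6      1     5         -7       -2 ]
[ 0  -20/3  -7/3        2/3     25/3 ]
[ 0      0   -11          9       10 ]
[ 0      0     0  -2007/440  1127/88 ]

REF = [6 1 5 -7 -2; 0 -20/3 -7/3 2/3 25/3; 0 0 -11 9 10; 0 0 0 -2007/440 1127/88]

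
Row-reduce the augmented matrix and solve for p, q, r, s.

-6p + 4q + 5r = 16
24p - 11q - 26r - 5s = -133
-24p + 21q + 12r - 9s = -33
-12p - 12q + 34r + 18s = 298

(-2, -4, 4, 5)

Forward elimination on [A|b]:
R2 <- R2 - (-4)*R1:  [   0    5   -6   -5  -69 ]
R3 <- R3 - (4)*R1:  [   0    5   -8   -9  -97 ]
R4 <- R4 - (2)*R1:  [   0  -20   24   18  266 ]
R3 <- R3 - (1)*R2:  [   0    0   -2   -4  -28 ]
R4 <- R4 - (-4)*R2:  [   0    0    0   -2  -10 ]
Row echelon form:
[ -6  4   5   0  |   16 ]
[  0  5  -6  -5  |  -69 ]
[  0  0  -2  -4  |  -28 ]
[  0  0   0  -2  |  -10 ]
Back-substitution:
s = (-10) / -2 = 5
r = (-28 - (-4)*(5)) / -2 = 4
q = (-69 - (-6)*(4) - (-5)*(5)) / 5 = -4
p = (16 - (4)*(-4) - (5)*(4)) / -6 = -2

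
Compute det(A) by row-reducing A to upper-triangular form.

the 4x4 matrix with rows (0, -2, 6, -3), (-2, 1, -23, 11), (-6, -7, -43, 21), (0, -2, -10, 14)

Forward elimination:
R1 <-> R2   (pivot in column 1 was zero)
[ -2   1  -23  11 ]
[  0  -2    6  -3 ]
[ -6  -7  -43  21 ]
[  0  -2  -10  14 ]
R3 <- R3 - (3)*R1:  [   0  -10   26  -12 ]
R3 <- R3 - (5)*R2:  [  0   0  -4   3 ]
R4 <- R4 - (1)*R2:  [   0    0  -16   17 ]
R4 <- R4 - (4)*R3:  [ 0  0  0  5 ]
Upper-triangular form:
[ -2   1  -23  11 ]
[  0  -2    6  -3 ]
[  0   0   -4   3 ]
[  0   0    0   5 ]
det(A) = (-1)^1 * (-2) * (-2) * (-4) * (5) = 80  (1 row swap -> sign -1)

det(A) = 80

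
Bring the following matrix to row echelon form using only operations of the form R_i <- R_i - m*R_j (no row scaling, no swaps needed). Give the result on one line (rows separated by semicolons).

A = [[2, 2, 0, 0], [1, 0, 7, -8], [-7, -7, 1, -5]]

REF = [2 2 0 0; 0 -1 7 -8; 0 0 1 -5]

Forward elimination:
R2 <- R2 - (1/2)*R1:  [  0  -1   7  -8 ]
R3 <- R3 - (-7/2)*R1:  [  0   0   1  -5 ]
Row echelon form:
[ 2   2  0   0 ]
[ 0  -1  7  -8 ]
[ 0   0  1  -5 ]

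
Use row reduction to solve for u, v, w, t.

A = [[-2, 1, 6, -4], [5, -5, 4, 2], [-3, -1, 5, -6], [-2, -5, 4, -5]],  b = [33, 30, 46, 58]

Forward elimination on [A|b]:
R2 <- R2 - (-5/2)*R1:  [     0   -5/2     19     -8  225/2 ]
R3 <- R3 - (3/2)*R1:  [    0  -5/2    -4     0  -7/2 ]
R4 <- R4 - (1)*R1:  [  0  -6  -2  -1  25 ]
R3 <- R3 - (1)*R2:  [    0     0   -23     8  -116 ]
R4 <- R4 - (12/5)*R2:  [      0       0  -238/5    91/5    -245 ]
R4 <- R4 - (238/115)*R3:  [        0         0         0   189/115  -567/115 ]
Row echelon form:
[ -2     1    6       -4  |        33 ]
[  0  -5/2   19       -8  |     225/2 ]
[  0     0  -23        8  |      -116 ]
[  0     0    0  189/115  |  -567/115 ]
Back-substitution:
t = (-567/115) / (189/115) = -3
w = (-116 - (8)*(-3)) / -23 = 4
v = (225/2 - (19)*(4) - (-8)*(-3)) / (-5/2) = -5
u = (33 - (1)*(-5) - (6)*(4) - (-4)*(-3)) / -2 = -1

(-1, -5, 4, -3)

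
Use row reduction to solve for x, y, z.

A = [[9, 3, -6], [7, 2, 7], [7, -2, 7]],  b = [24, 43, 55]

(5, -3, 2)

Forward elimination on [A|b]:
R2 <- R2 - (7/9)*R1:  [    0  -1/3  35/3  73/3 ]
R3 <- R3 - (7/9)*R1:  [     0  -13/3   35/3  109/3 ]
R3 <- R3 - (13)*R2:  [    0     0  -140  -280 ]
Row echelon form:
[ 9     3    -6  |    24 ]
[ 0  -1/3  35/3  |  73/3 ]
[ 0     0  -140  |  -280 ]
Back-substitution:
z = (-280) / -140 = 2
y = (73/3 - (35/3)*(2)) / (-1/3) = -3
x = (24 - (3)*(-3) - (-6)*(2)) / 9 = 5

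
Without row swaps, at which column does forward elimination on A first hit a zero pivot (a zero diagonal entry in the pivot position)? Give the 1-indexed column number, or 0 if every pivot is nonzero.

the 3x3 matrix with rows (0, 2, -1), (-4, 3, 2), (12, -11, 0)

Naive forward elimination:
Pivot entry (1,1) is zero but row 2 has -4 in column 1 -> naive elimination stops; a row interchange (e.g. R1 <-> R2) would be required here.

first zero-pivot column = 1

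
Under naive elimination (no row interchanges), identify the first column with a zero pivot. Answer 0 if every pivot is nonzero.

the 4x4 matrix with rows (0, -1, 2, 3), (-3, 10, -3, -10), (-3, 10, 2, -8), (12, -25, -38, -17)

first zero-pivot column = 1

Naive forward elimination:
Pivot entry (1,1) is zero but row 2 has -3 in column 1 -> naive elimination stops; a row interchange (e.g. R1 <-> R2) would be required here.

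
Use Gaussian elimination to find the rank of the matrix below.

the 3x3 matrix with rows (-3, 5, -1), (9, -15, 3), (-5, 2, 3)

rank(A) = 2

Row reduction:
R2 <- R2 - (-3)*R1:  [ 0  0  0 ]
R3 <- R3 - (5/3)*R1:  [     0  -19/3   14/3 ]
R2 <-> R3   (pivot in column 2 was zero)
[ -3      5    -1 ]
[  0  -19/3  14/3 ]
[  0      0     0 ]
Row echelon form:
[ -3      5    -1 ]
[  0  -19/3  14/3 ]
[  0      0     0 ]
Nonzero rows / pivot columns: 2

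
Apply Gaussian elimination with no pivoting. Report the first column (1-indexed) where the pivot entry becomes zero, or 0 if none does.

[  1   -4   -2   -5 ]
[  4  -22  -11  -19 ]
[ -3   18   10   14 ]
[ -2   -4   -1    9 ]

Naive forward elimination:
R2 <- R2 - (4)*R1:  [  0  -6  -3   1 ]
R3 <- R3 - (-3)*R1:  [  0   6   4  -1 ]
R4 <- R4 - (-2)*R1:  [   0  -12   -5   -1 ]
R3 <- R3 - (-1)*R2:  [ 0  0  1  0 ]
R4 <- R4 - (2)*R2:  [  0   0   1  -3 ]
R4 <- R4 - (1)*R3:  [  0   0   0  -3 ]
All pivots nonzero; naive elimination completes without hitting a zero pivot.

first zero-pivot column = 0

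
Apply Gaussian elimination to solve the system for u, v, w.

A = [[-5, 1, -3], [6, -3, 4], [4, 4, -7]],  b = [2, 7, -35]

(-2, -5, 1)

Forward elimination on [A|b]:
R2 <- R2 - (-6/5)*R1:  [    0  -9/5   2/5  47/5 ]
R3 <- R3 - (-4/5)*R1:  [      0    24/5   -47/5  -167/5 ]
R3 <- R3 - (-8/3)*R2:  [     0      0  -25/3  -25/3 ]
Row echelon form:
[ -5     1     -3  |      2 ]
[  0  -9/5    2/5  |   47/5 ]
[  0     0  -25/3  |  -25/3 ]
Back-substitution:
w = (-25/3) / (-25/3) = 1
v = (47/5 - (2/5)*(1)) / (-9/5) = -5
u = (2 - (1)*(-5) - (-3)*(1)) / -5 = -2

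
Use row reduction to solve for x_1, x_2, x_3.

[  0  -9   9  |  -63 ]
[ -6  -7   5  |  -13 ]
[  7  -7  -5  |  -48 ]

Forward elimination on [A|b]:
R1 <-> R2   (pivot in column 1 was zero)
[ -6  -7   5  -13 ]
[  0  -9   9  -63 ]
[  7  -7  -5  -48 ]
R3 <- R3 - (-7/6)*R1:  [      0   -91/6     5/6  -379/6 ]
R3 <- R3 - (91/54)*R2:  [     0      0  -43/3     43 ]
Row echelon form:
[ -6  -7      5  |  -13 ]
[  0  -9      9  |  -63 ]
[  0   0  -43/3  |   43 ]
Back-substitution:
x_3 = (43) / (-43/3) = -3
x_2 = (-63 - (9)*(-3)) / -9 = 4
x_1 = (-13 - (-7)*(4) - (5)*(-3)) / -6 = -5

(-5, 4, -3)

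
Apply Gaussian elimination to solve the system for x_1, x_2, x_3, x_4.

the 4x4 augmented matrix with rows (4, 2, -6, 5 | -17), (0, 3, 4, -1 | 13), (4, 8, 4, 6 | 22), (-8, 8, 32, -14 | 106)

(3, -2, 5, 1)

Forward elimination on [A|b]:
R3 <- R3 - (1)*R1:  [  0   6  10   1  39 ]
R4 <- R4 - (-2)*R1:  [  0  12  20  -4  72 ]
R3 <- R3 - (2)*R2:  [  0   0   2   3  13 ]
R4 <- R4 - (4)*R2:  [  0   0   4   0  20 ]
R4 <- R4 - (2)*R3:  [  0   0   0  -6  -6 ]
Row echelon form:
[ 4  2  -6   5  |  -17 ]
[ 0  3   4  -1  |   13 ]
[ 0  0   2   3  |   13 ]
[ 0  0   0  -6  |   -6 ]
Back-substitution:
x_4 = (-6) / -6 = 1
x_3 = (13 - (3)*(1)) / 2 = 5
x_2 = (13 - (4)*(5) - (-1)*(1)) / 3 = -2
x_1 = (-17 - (2)*(-2) - (-6)*(5) - (5)*(1)) / 4 = 3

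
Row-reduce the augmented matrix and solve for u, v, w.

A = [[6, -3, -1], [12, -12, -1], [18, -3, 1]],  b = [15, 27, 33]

(2, 0, -3)

Forward elimination on [A|b]:
R2 <- R2 - (2)*R1:  [  0  -6   1  -3 ]
R3 <- R3 - (3)*R1:  [   0    6    4  -12 ]
R3 <- R3 - (-1)*R2:  [   0    0    5  -15 ]
Row echelon form:
[ 6  -3  -1  |   15 ]
[ 0  -6   1  |   -3 ]
[ 0   0   5  |  -15 ]
Back-substitution:
w = (-15) / 5 = -3
v = (-3 - (1)*(-3)) / -6 = 0
u = (15 - (-3)*(0) - (-1)*(-3)) / 6 = 2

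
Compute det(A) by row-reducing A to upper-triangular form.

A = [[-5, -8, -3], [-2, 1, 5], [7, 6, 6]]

det(A) = -199

Forward elimination:
R2 <- R2 - (2/5)*R1:  [    0  21/5  31/5 ]
R3 <- R3 - (-7/5)*R1:  [     0  -26/5    9/5 ]
R3 <- R3 - (-26/21)*R2:  [      0       0  199/21 ]
Upper-triangular form:
[ -5    -8      -3 ]
[  0  21/5    31/5 ]
[  0     0  199/21 ]
det(A) = (-1)^0 * (-5) * (21/5) * (199/21) = -199  (0 row swaps -> sign +1)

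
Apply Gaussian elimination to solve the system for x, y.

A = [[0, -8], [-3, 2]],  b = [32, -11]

Forward elimination on [A|b]:
R1 <-> R2   (pivot in column 1 was zero)
[ -3   2  -11 ]
[  0  -8   32 ]
Row echelon form:
[ -3   2  |  -11 ]
[  0  -8  |   32 ]
Back-substitution:
y = (32) / -8 = -4
x = (-11 - (2)*(-4)) / -3 = 1

(1, -4)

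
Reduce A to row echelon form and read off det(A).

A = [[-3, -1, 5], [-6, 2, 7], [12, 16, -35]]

Forward elimination:
R2 <- R2 - (2)*R1:  [  0   4  -3 ]
R3 <- R3 - (-4)*R1:  [   0   12  -15 ]
R3 <- R3 - (3)*R2:  [  0   0  -6 ]
Upper-triangular form:
[ -3  -1   5 ]
[  0   4  -3 ]
[  0   0  -6 ]
det(A) = (-1)^0 * (-3) * (4) * (-6) = 72  (0 row swaps -> sign +1)

det(A) = 72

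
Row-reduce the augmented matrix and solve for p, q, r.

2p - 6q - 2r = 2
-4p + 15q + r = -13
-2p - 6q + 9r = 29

Forward elimination on [A|b]:
R2 <- R2 - (-2)*R1:  [  0   3  -3  -9 ]
R3 <- R3 - (-1)*R1:  [   0  -12    7   31 ]
R3 <- R3 - (-4)*R2:  [  0   0  -5  -5 ]
Row echelon form:
[ 2  -6  -2  |   2 ]
[ 0   3  -3  |  -9 ]
[ 0   0  -5  |  -5 ]
Back-substitution:
r = (-5) / -5 = 1
q = (-9 - (-3)*(1)) / 3 = -2
p = (2 - (-6)*(-2) - (-2)*(1)) / 2 = -4

(-4, -2, 1)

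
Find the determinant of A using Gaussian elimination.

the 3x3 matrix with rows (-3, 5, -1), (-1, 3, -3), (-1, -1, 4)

Forward elimination:
R2 <- R2 - (1/3)*R1:  [    0   4/3  -8/3 ]
R3 <- R3 - (1/3)*R1:  [    0  -8/3  13/3 ]
R3 <- R3 - (-2)*R2:  [  0   0  -1 ]
Upper-triangular form:
[ -3    5    -1 ]
[  0  4/3  -8/3 ]
[  0    0    -1 ]
det(A) = (-1)^0 * (-3) * (4/3) * (-1) = 4  (0 row swaps -> sign +1)

det(A) = 4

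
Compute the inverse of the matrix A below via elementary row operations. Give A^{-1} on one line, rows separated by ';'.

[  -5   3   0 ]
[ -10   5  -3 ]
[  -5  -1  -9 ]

Gauss-Jordan on [A | I]:
R1 <- (1/-5)*R1:  [    1  -3/5     0  |  -1/5     0     0 ]
R2 <- R2 - (-10)*R1:  [  0  -1  -3  |  -2   1   0 ]
R3 <- R3 - (-5)*R1:  [  0  -4  -9  |  -1   0   1 ]
R2 <- (1/-1)*R2:  [  0   1   3  |   2  -1   0 ]
R1 <- R1 - (-3/5)*R2:  [    1     0   9/5  |     1  -3/5     0 ]
R3 <- R3 - (-4)*R2:  [  0   0   3  |   7  -4   1 ]
R3 <- (1/3)*R3:  [    0     0     1  |   7/3  -4/3   1/3 ]
R1 <- R1 - (9/5)*R3:  [     1      0      0  |  -16/5    9/5   -3/5 ]
R2 <- R2 - (3)*R3:  [  0   1   0  |  -5   3  -1 ]
Right block of [I | A^{-1}] is the inverse:
[ -16/5   9/5  -3/5 ]
[    -5     3    -1 ]
[   7/3  -4/3   1/3 ]

inverse = [-16/5 9/5 -3/5; -5 3 -1; 7/3 -4/3 1/3]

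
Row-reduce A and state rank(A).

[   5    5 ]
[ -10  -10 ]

rank(A) = 1

Row reduction:
R2 <- R2 - (-2)*R1:  [ 0  0 ]
Row echelon form:
[ 5  5 ]
[ 0  0 ]
Nonzero rows / pivot columns: 1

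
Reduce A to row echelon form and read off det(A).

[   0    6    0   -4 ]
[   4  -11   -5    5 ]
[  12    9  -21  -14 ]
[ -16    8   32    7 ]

det(A) = 144

Forward elimination:
R1 <-> R2   (pivot in column 1 was zero)
[   4  -11   -5    5 ]
[   0    6    0   -4 ]
[  12    9  -21  -14 ]
[ -16    8   32    7 ]
R3 <- R3 - (3)*R1:  [   0   42   -6  -29 ]
R4 <- R4 - (-4)*R1:  [   0  -36   12   27 ]
R3 <- R3 - (7)*R2:  [  0   0  -6  -1 ]
R4 <- R4 - (-6)*R2:  [  0   0  12   3 ]
R4 <- R4 - (-2)*R3:  [ 0  0  0  1 ]
Upper-triangular form:
[ 4  -11  -5   5 ]
[ 0    6   0  -4 ]
[ 0    0  -6  -1 ]
[ 0    0   0   1 ]
det(A) = (-1)^1 * (4) * (6) * (-6) * (1) = 144  (1 row swap -> sign -1)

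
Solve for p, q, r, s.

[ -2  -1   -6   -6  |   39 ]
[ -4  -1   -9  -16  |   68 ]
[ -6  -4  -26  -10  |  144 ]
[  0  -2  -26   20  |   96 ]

Forward elimination on [A|b]:
R2 <- R2 - (2)*R1:  [   0    1    3   -4  -10 ]
R3 <- R3 - (3)*R1:  [  0  -1  -8   8  27 ]
R3 <- R3 - (-1)*R2:  [  0   0  -5   4  17 ]
R4 <- R4 - (-2)*R2:  [   0    0  -20   12   76 ]
R4 <- R4 - (4)*R3:  [  0   0   0  -4   8 ]
Row echelon form:
[ -2  -1  -6  -6  |   39 ]
[  0   1   3  -4  |  -10 ]
[  0   0  -5   4  |   17 ]
[  0   0   0  -4  |    8 ]
Back-substitution:
s = (8) / -4 = -2
r = (17 - (4)*(-2)) / -5 = -5
q = (-10 - (3)*(-5) - (-4)*(-2)) / 1 = -3
p = (39 - (-1)*(-3) - (-6)*(-5) - (-6)*(-2)) / -2 = 3

(3, -3, -5, -2)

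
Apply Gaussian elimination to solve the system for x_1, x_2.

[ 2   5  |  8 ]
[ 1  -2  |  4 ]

(4, 0)

Forward elimination on [A|b]:
R2 <- R2 - (1/2)*R1:  [    0  -9/2     0 ]
Row echelon form:
[ 2     5  |  8 ]
[ 0  -9/2  |  0 ]
Back-substitution:
x_2 = (0) / (-9/2) = 0
x_1 = (8 - (5)*(0)) / 2 = 4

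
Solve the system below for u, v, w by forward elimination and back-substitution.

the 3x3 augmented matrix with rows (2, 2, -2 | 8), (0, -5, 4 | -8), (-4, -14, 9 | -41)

Forward elimination on [A|b]:
R3 <- R3 - (-2)*R1:  [   0  -10    5  -25 ]
R3 <- R3 - (2)*R2:  [  0   0  -3  -9 ]
Row echelon form:
[ 2   2  -2  |   8 ]
[ 0  -5   4  |  -8 ]
[ 0   0  -3  |  -9 ]
Back-substitution:
w = (-9) / -3 = 3
v = (-8 - (4)*(3)) / -5 = 4
u = (8 - (2)*(4) - (-2)*(3)) / 2 = 3

(3, 4, 3)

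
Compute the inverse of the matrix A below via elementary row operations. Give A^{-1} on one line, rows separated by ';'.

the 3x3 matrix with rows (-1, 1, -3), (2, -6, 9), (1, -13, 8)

inverse = [-69/16 -31/16 9/16; 7/16 5/16 -3/16; 5/4 3/4 -1/4]

Gauss-Jordan on [A | I]:
R1 <- (1/-1)*R1:  [  1  -1   3  |  -1   0   0 ]
R2 <- R2 - (2)*R1:  [  0  -4   3  |   2   1   0 ]
R3 <- R3 - (1)*R1:  [   0  -12    5  |    1    0    1 ]
R2 <- (1/-4)*R2:  [    0     1  -3/4  |  -1/2  -1/4     0 ]
R1 <- R1 - (-1)*R2:  [    1     0   9/4  |  -3/2  -1/4     0 ]
R3 <- R3 - (-12)*R2:  [  0   0  -4  |  -5  -3   1 ]
R3 <- (1/-4)*R3:  [    0     0     1  |   5/4   3/4  -1/4 ]
R1 <- R1 - (9/4)*R3:  [      1       0       0  |  -69/16  -31/16    9/16 ]
R2 <- R2 - (-3/4)*R3:  [     0      1      0  |   7/16   5/16  -3/16 ]
Right block of [I | A^{-1}] is the inverse:
[ -69/16  -31/16   9/16 ]
[   7/16    5/16  -3/16 ]
[    5/4     3/4   -1/4 ]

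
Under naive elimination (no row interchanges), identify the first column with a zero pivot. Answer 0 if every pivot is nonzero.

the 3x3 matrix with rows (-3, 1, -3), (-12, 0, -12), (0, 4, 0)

first zero-pivot column = 3

Naive forward elimination:
R2 <- R2 - (4)*R1:  [  0  -4   0 ]
R3 <- R3 - (-1)*R2:  [ 0  0  0 ]
Matrix at this point:
[ -3   1  -3 ]
[  0  -4   0 ]
[  0   0   0 ]
Pivot entry (3,3) in the last row is zero and there are no rows below to swap with -> zero pivot in column 3 (A is singular).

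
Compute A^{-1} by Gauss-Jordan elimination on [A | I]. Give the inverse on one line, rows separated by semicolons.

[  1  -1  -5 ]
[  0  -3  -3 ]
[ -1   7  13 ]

inverse = [3 11/3 2; -1/2 -4/3 -1/2; 1/2 1 1/2]

Gauss-Jordan on [A | I]:
R3 <- R3 - (-1)*R1:  [ 0  6  8  |  1  0  1 ]
R2 <- (1/-3)*R2:  [    0     1     1  |     0  -1/3     0 ]
R1 <- R1 - (-1)*R2:  [    1     0    -4  |     1  -1/3     0 ]
R3 <- R3 - (6)*R2:  [ 0  0  2  |  1  2  1 ]
R3 <- (1/2)*R3:  [   0    0    1  |  1/2    1  1/2 ]
R1 <- R1 - (-4)*R3:  [    1     0     0  |     3  11/3     2 ]
R2 <- R2 - (1)*R3:  [    0     1     0  |  -1/2  -4/3  -1/2 ]
Right block of [I | A^{-1}] is the inverse:
[    3  11/3     2 ]
[ -1/2  -4/3  -1/2 ]
[  1/2     1   1/2 ]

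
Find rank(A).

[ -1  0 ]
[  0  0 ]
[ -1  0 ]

rank(A) = 1

Row reduction:
R3 <- R3 - (1)*R1:  [ 0  0 ]
Row echelon form:
[ -1  0 ]
[  0  0 ]
[  0  0 ]
Nonzero rows / pivot columns: 1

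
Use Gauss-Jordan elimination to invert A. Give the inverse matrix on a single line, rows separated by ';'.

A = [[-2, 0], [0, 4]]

inverse = [-1/2 0; 0 1/4]

Gauss-Jordan on [A | I]:
R1 <- (1/-2)*R1:  [    1     0  |  -1/2     0 ]
R2 <- (1/4)*R2:  [   0    1  |    0  1/4 ]
Right block of [I | A^{-1}] is the inverse:
[ -1/2    0 ]
[    0  1/4 ]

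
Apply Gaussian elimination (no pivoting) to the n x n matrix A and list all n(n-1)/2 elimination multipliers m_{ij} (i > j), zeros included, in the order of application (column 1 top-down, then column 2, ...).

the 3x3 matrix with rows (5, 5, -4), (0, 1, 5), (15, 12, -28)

multipliers: 0, 3, -3

Forward elimination:
R2: entry in column 1 is already 0 -> m_{21} = 0 (no row operation needed)
R3 <- R3 - (3)*R1:  [   0   -3  -16 ]
R3 <- R3 - (-3)*R2:  [  0   0  -1 ]
Multipliers (in order of application): m_{21} = 0, m_{31} = 3, m_{32} = -3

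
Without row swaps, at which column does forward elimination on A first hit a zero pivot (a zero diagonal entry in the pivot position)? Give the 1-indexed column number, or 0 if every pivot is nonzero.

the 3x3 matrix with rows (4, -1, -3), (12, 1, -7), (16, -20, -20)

first zero-pivot column = 3

Naive forward elimination:
R2 <- R2 - (3)*R1:  [ 0  4  2 ]
R3 <- R3 - (4)*R1:  [   0  -16   -8 ]
R3 <- R3 - (-4)*R2:  [ 0  0  0 ]
Matrix at this point:
[ 4  -1  -3 ]
[ 0   4   2 ]
[ 0   0   0 ]
Pivot entry (3,3) in the last row is zero and there are no rows below to swap with -> zero pivot in column 3 (A is singular).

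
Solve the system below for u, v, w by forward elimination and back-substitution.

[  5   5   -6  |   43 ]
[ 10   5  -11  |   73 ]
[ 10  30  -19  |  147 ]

(3, 2, -3)

Forward elimination on [A|b]:
R2 <- R2 - (2)*R1:  [   0   -5    1  -13 ]
R3 <- R3 - (2)*R1:  [  0  20  -7  61 ]
R3 <- R3 - (-4)*R2:  [  0   0  -3   9 ]
Row echelon form:
[ 5   5  -6  |   43 ]
[ 0  -5   1  |  -13 ]
[ 0   0  -3  |    9 ]
Back-substitution:
w = (9) / -3 = -3
v = (-13 - (1)*(-3)) / -5 = 2
u = (43 - (5)*(2) - (-6)*(-3)) / 5 = 3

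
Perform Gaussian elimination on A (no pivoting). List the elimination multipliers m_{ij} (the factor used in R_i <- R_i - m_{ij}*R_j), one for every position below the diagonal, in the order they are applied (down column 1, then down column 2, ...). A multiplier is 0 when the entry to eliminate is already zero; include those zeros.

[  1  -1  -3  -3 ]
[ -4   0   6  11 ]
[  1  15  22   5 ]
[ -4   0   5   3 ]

multipliers: -4, 1, -4, -4, 1, -1

Forward elimination:
R2 <- R2 - (-4)*R1:  [  0  -4  -6  -1 ]
R3 <- R3 - (1)*R1:  [  0  16  25   8 ]
R4 <- R4 - (-4)*R1:  [  0  -4  -7  -9 ]
R3 <- R3 - (-4)*R2:  [ 0  0  1  4 ]
R4 <- R4 - (1)*R2:  [  0   0  -1  -8 ]
R4 <- R4 - (-1)*R3:  [  0   0   0  -4 ]
Multipliers (in order of application): m_{21} = -4, m_{31} = 1, m_{41} = -4, m_{32} = -4, m_{42} = 1, m_{43} = -1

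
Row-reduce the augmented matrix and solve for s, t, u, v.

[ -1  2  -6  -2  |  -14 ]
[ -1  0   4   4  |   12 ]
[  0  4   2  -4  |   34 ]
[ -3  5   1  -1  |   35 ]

(-4, 3, 5, -3)

Forward elimination on [A|b]:
R2 <- R2 - (1)*R1:  [  0  -2  10   6  26 ]
R4 <- R4 - (3)*R1:  [  0  -1  19   5  77 ]
R3 <- R3 - (-2)*R2:  [  0   0  22   8  86 ]
R4 <- R4 - (1/2)*R2:  [  0   0  14   2  64 ]
R4 <- R4 - (7/11)*R3:  [      0       0       0  -34/11  102/11 ]
Row echelon form:
[ -1   2  -6      -2  |     -14 ]
[  0  -2  10       6  |      26 ]
[  0   0  22       8  |      86 ]
[  0   0   0  -34/11  |  102/11 ]
Back-substitution:
v = (102/11) / (-34/11) = -3
u = (86 - (8)*(-3)) / 22 = 5
t = (26 - (10)*(5) - (6)*(-3)) / -2 = 3
s = (-14 - (2)*(3) - (-6)*(5) - (-2)*(-3)) / -1 = -4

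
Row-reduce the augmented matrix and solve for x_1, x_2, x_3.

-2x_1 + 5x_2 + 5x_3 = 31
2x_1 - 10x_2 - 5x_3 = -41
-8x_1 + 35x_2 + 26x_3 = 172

(-3, 2, 3)

Forward elimination on [A|b]:
R2 <- R2 - (-1)*R1:  [   0   -5    0  -10 ]
R3 <- R3 - (4)*R1:  [  0  15   6  48 ]
R3 <- R3 - (-3)*R2:  [  0   0   6  18 ]
Row echelon form:
[ -2   5  5  |   31 ]
[  0  -5  0  |  -10 ]
[  0   0  6  |   18 ]
Back-substitution:
x_3 = (18) / 6 = 3
x_2 = (-10) / -5 = 2
x_1 = (31 - (5)*(2) - (5)*(3)) / -2 = -3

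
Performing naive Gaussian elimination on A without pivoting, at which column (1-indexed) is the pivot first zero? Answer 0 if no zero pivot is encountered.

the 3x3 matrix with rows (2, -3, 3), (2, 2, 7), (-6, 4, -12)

Naive forward elimination:
R2 <- R2 - (1)*R1:  [ 0  5  4 ]
R3 <- R3 - (-3)*R1:  [  0  -5  -3 ]
R3 <- R3 - (-1)*R2:  [ 0  0  1 ]
All pivots nonzero; naive elimination completes without hitting a zero pivot.

first zero-pivot column = 0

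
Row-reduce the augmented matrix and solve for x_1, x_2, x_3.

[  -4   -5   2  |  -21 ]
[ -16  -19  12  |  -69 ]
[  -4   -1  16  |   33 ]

Forward elimination on [A|b]:
R2 <- R2 - (4)*R1:  [  0   1   4  15 ]
R3 <- R3 - (1)*R1:  [  0   4  14  54 ]
R3 <- R3 - (4)*R2:  [  0   0  -2  -6 ]
Row echelon form:
[ -4  -5   2  |  -21 ]
[  0   1   4  |   15 ]
[  0   0  -2  |   -6 ]
Back-substitution:
x_3 = (-6) / -2 = 3
x_2 = (15 - (4)*(3)) / 1 = 3
x_1 = (-21 - (-5)*(3) - (2)*(3)) / -4 = 3

(3, 3, 3)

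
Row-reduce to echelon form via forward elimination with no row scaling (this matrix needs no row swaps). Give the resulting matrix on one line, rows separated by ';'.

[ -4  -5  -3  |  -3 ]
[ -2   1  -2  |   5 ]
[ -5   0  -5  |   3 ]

Forward elimination:
R2 <- R2 - (1/2)*R1:  [    0   7/2  -1/2  13/2 ]
R3 <- R3 - (5/4)*R1:  [    0  25/4  -5/4  27/4 ]
R3 <- R3 - (25/14)*R2:  [     0      0  -5/14  -34/7 ]
Row echelon form:
[ -4   -5     -3  |     -3 ]
[  0  7/2   -1/2  |   13/2 ]
[  0    0  -5/14  |  -34/7 ]

REF = [-4 -5 -3 -3; 0 7/2 -1/2 13/2; 0 0 -5/14 -34/7]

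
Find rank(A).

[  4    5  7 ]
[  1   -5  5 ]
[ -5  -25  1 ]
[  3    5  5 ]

Row reduction:
R2 <- R2 - (1/4)*R1:  [     0  -25/4   13/4 ]
R3 <- R3 - (-5/4)*R1:  [     0  -75/4   39/4 ]
R4 <- R4 - (3/4)*R1:  [    0   5/4  -1/4 ]
R3 <- R3 - (3)*R2:  [ 0  0  0 ]
R4 <- R4 - (-1/5)*R2:  [   0    0  2/5 ]
R3 <-> R4   (pivot in column 3 was zero)
[ 4      5     7 ]
[ 0  -25/4  13/4 ]
[ 0      0   2/5 ]
[ 0      0     0 ]
Row echelon form:
[ 4      5     7 ]
[ 0  -25/4  13/4 ]
[ 0      0   2/5 ]
[ 0      0     0 ]
Nonzero rows / pivot columns: 3

rank(A) = 3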